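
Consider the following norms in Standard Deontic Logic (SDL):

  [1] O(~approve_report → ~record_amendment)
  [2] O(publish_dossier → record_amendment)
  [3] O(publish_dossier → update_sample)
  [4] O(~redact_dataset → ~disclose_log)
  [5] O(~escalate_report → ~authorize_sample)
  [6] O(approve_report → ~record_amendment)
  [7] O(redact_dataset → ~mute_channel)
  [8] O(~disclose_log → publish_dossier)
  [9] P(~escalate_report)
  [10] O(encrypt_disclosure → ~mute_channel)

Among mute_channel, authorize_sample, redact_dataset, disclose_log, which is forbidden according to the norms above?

Premises 6 and 1 cover both cases: O(approve_report → ~record_amendment) and O(~approve_report → ~record_amendment). Since approve_report ∨ ~approve_report is a tautology, O(~record_amendment) follows.
Premise 2, O(publish_dossier → record_amendment), contraposes to O(~record_amendment → ~publish_dossier); with O(~record_amendment) we get O(~publish_dossier).
The contrapositive of premise 8 (O(~disclose_log → publish_dossier)) is O(~publish_dossier → disclose_log), and O(~publish_dossier) is already established, so O(disclose_log).
The contrapositive of premise 4 (O(~redact_dataset → ~disclose_log)) is O(disclose_log → redact_dataset), and O(disclose_log) is already established, so O(redact_dataset).
From O(redact_dataset) and premise 7, O(redact_dataset → ~mute_channel), we obtain O(~mute_channel).
So O(~mute_channel) holds, i.e. mute_channel is forbidden. None of the other listed options is forbidden under the premises.

mute_channel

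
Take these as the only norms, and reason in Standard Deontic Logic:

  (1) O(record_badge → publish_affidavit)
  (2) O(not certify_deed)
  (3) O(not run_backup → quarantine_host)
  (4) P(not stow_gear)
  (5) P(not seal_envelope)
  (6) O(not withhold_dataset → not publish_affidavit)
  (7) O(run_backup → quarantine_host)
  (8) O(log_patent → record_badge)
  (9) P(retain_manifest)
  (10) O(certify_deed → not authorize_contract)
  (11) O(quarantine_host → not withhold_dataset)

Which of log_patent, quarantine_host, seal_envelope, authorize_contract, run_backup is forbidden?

log_patent

By case analysis on run_backup: premise 7 gives O(run_backup → quarantine_host) and premise 3 gives O(not run_backup → quarantine_host), so O(quarantine_host) either way.
With premise 11, O(quarantine_host → not withhold_dataset), the K-axiom yields O(not withhold_dataset).
Premise 6 is O(not withhold_dataset → not publish_affidavit); since O(not withhold_dataset), deontic closure gives O(not publish_affidavit).
Premise 1, O(record_badge → publish_affidavit), contraposes to O(not publish_affidavit → not record_badge); with O(not publish_affidavit) we get O(not record_badge).
Premise 8 is O(log_patent → record_badge); contrapositively O(not record_badge → not log_patent). Since O(not record_badge) holds, K gives O(not log_patent).
So O(not log_patent) holds, i.e. log_patent is forbidden. None of the other listed options is forbidden under the premises.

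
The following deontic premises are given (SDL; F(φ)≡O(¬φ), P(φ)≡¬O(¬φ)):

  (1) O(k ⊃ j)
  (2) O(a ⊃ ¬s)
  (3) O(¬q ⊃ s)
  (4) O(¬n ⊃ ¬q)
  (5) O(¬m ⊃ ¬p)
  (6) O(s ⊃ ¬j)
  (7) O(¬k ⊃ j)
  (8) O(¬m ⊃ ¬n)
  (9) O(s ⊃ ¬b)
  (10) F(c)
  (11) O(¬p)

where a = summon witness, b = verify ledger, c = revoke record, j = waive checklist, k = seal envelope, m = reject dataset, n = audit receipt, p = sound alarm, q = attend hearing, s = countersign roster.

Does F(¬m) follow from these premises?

Yes

Premises 1 and 7 cover both cases: O(k ⊃ j) and O(¬k ⊃ j). Since k ∨ ¬k is a tautology, O(j) follows.
Premise 6, O(s ⊃ ¬j), contraposes to O(j ⊃ ¬s); with O(j) we get O(¬s).
Premise 3, O(¬q ⊃ s), contraposes to O(¬s ⊃ q); with O(¬s) we get O(q).
The contrapositive of premise 4 (O(¬n ⊃ ¬q)) is O(q ⊃ n), and O(q) is already established, so O(n).
Premise 8 is O(¬m ⊃ ¬n); contrapositively O(n ⊃ m). Since O(n) holds, K gives O(m).
Premises 2, 5, 9, 10, 11 do not contribute to this derivation.
So O(m) holds, i.e. F(¬m). The claim follows.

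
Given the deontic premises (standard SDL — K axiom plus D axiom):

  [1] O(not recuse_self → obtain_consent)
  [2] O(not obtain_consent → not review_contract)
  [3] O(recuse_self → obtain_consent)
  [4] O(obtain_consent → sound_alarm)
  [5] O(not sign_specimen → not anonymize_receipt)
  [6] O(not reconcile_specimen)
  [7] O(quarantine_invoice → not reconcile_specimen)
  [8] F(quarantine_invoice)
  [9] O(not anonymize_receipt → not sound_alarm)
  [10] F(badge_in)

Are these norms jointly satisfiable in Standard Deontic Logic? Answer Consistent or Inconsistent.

Consistent

Premise 7 is O(quarantine_invoice → not reconcile_specimen); even if O(not reconcile_specimen) held, inferring O(quarantine_invoice) would be affirming the consequent — invalid.
So O(quarantine_invoice) is not derivable, and the apparent clash with O(not quarantine_invoice) does not arise.
A world satisfying every obligation exists (e.g. anonymize_receipt=true, badge_in=false, obtain_consent=true, quarantine_invoice=false, reconcile_specimen=false, recuse_self=false, review_contract=false, sign_specimen=true, sound_alarm=true); no atom is both obligatory and forbidden, so the set is consistent.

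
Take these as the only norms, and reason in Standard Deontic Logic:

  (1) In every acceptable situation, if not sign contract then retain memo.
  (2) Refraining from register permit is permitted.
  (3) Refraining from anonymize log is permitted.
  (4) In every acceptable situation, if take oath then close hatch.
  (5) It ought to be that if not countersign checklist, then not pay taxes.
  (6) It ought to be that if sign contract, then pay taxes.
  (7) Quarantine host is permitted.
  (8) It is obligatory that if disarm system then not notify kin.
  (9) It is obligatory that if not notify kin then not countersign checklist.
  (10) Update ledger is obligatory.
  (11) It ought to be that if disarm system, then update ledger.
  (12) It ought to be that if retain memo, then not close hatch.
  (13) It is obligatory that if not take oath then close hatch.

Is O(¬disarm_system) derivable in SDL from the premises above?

Premises 13 and 4 are O(¬take_oath → close_hatch) and O(take_oath → close_hatch); every ideal world satisfies ¬take_oath or take_oath, so in either case close_hatch holds — hence O(close_hatch).
Premise 12, O(retain_memo → ¬close_hatch), contraposes to O(close_hatch → ¬retain_memo); with O(close_hatch) we get O(¬retain_memo).
Premise 1, O(¬sign_contract → retain_memo), contraposes to O(¬retain_memo → sign_contract); with O(¬retain_memo) we get O(sign_contract).
With premise 6, O(sign_contract → pay_taxes), the K-axiom yields O(pay_taxes).
Premise 5, O(¬countersign_checklist → ¬pay_taxes), contraposes to O(pay_taxes → countersign_checklist); with O(pay_taxes) we get O(countersign_checklist).
Premise 9 is O(¬notify_kin → ¬countersign_checklist); contrapositively O(countersign_checklist → notify_kin). Since O(countersign_checklist) holds, K gives O(notify_kin).
Premise 8 is O(disarm_system → ¬notify_kin); contrapositively O(notify_kin → ¬disarm_system). Since O(notify_kin) holds, K gives O(¬disarm_system).
Premises 2, 3, 7, 10, 11 do not contribute to this derivation.
So O(¬disarm_system) follows.

Yes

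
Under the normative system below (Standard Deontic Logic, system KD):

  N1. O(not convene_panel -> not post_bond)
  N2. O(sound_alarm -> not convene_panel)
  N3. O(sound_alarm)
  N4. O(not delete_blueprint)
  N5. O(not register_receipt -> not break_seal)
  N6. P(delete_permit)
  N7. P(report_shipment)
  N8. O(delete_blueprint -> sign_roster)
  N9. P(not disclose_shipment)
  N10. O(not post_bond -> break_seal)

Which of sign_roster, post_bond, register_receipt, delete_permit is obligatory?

register_receipt

From premise 3 we have O(sound_alarm).
From O(sound_alarm) and premise 2, O(sound_alarm -> not convene_panel), we obtain O(not convene_panel).
Applying K to premise 1 (O(not convene_panel -> not post_bond)) and O(not convene_panel) yields O(not post_bond).
From O(not post_bond) and premise 10, O(not post_bond -> break_seal), we obtain O(break_seal).
Premise 5, O(not register_receipt -> not break_seal), contraposes to O(break_seal -> register_receipt); with O(break_seal) we get O(register_receipt).
So O(register_receipt) holds — register_receipt is obligatory. None of the other listed options is made obligatory by any chain of premises.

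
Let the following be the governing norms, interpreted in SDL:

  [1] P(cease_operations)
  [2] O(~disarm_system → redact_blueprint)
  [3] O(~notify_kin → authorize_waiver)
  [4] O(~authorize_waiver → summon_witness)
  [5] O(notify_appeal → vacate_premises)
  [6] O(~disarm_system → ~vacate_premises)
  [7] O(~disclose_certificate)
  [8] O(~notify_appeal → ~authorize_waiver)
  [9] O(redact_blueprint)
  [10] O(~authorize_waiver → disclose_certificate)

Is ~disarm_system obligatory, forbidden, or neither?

Forbidden

Premise 7 states O(~disclose_certificate) outright.
The contrapositive of premise 10 (O(~authorize_waiver → disclose_certificate)) is O(~disclose_certificate → authorize_waiver), and O(~disclose_certificate) is already established, so O(authorize_waiver).
The contrapositive of premise 8 (O(~notify_appeal → ~authorize_waiver)) is O(authorize_waiver → notify_appeal), and O(authorize_waiver) is already established, so O(notify_appeal).
From O(notify_appeal) and premise 5, O(notify_appeal → vacate_premises), we obtain O(vacate_premises).
Premise 6 is O(~disarm_system → ~vacate_premises); contrapositively O(vacate_premises → disarm_system). Since O(vacate_premises) holds, K gives O(disarm_system).
Premises 1, 2, 3, 4, 9 do not contribute to this derivation.
Thus O(disarm_system), which is F(~disarm_system): ~disarm_system is forbidden.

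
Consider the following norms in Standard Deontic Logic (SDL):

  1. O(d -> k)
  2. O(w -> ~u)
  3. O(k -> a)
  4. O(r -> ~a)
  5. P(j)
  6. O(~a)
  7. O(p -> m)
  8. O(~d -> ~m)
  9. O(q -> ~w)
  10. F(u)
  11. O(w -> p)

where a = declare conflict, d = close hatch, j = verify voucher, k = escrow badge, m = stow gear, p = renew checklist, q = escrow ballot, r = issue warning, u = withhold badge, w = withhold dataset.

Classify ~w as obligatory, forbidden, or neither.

Premise 6 states O(~a) outright.
Premise 3, O(k -> a), contraposes to O(~a -> ~k); with O(~a) we get O(~k).
Premise 1, O(d -> k), contraposes to O(~k -> ~d); with O(~k) we get O(~d).
Premise 8 is O(~d -> ~m); since O(~d), deontic closure gives O(~m).
Premise 7 is O(p -> m); contrapositively O(~m -> ~p). Since O(~m) holds, K gives O(~p).
Premise 11 is O(w -> p); contrapositively O(~p -> ~w). Since O(~p) holds, K gives O(~w).
Premises 2, 4, 5, 9, 10 do not contribute to this derivation.
Hence ~w is obligatory.

Obligatory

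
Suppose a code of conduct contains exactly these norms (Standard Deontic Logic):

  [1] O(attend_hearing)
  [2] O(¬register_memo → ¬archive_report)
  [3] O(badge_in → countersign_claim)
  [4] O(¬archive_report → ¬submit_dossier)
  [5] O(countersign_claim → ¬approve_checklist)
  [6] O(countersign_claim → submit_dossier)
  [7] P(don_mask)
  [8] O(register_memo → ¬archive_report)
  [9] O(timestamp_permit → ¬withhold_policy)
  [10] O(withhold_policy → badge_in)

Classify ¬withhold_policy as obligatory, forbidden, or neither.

By case analysis on register_memo: premise 8 gives O(register_memo → ¬archive_report) and premise 2 gives O(¬register_memo → ¬archive_report), so O(¬archive_report) either way.
With premise 4, O(¬archive_report → ¬submit_dossier), the K-axiom yields O(¬submit_dossier).
The contrapositive of premise 6 (O(countersign_claim → submit_dossier)) is O(¬submit_dossier → ¬countersign_claim), and O(¬submit_dossier) is already established, so O(¬countersign_claim).
The contrapositive of premise 3 (O(badge_in → countersign_claim)) is O(¬countersign_claim → ¬badge_in), and O(¬countersign_claim) is already established, so O(¬badge_in).
The contrapositive of premise 10 (O(withhold_policy → badge_in)) is O(¬badge_in → ¬withhold_policy), and O(¬badge_in) is already established, so O(¬withhold_policy).
Premises 1, 5, 7, 9 do not contribute to this derivation.
Hence ¬withhold_policy is obligatory.

Obligatory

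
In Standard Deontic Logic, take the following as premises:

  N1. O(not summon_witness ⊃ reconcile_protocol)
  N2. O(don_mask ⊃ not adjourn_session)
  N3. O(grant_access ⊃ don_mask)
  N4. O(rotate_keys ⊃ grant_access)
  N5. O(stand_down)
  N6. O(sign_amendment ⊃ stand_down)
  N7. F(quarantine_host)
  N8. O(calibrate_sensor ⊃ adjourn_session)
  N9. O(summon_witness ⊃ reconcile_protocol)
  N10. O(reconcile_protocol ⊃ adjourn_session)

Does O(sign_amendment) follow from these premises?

No

Premise 6 is O(sign_amendment ⊃ stand_down); even if O(stand_down) held, inferring O(sign_amendment) would be affirming the consequent — invalid.
No other premise forces O(sign_amendment). An ideal world satisfying every premise can still have sign_amendment false, so O(sign_amendment) is not derivable.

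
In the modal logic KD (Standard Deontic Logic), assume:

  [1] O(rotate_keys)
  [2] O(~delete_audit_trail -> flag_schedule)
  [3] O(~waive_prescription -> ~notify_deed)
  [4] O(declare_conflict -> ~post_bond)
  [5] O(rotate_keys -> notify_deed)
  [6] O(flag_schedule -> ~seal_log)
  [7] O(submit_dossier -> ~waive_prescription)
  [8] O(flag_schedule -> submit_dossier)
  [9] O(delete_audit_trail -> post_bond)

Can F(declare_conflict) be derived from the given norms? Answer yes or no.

Yes

Premise 1 states O(rotate_keys) outright.
Applying K to premise 5 (O(rotate_keys -> notify_deed)) and O(rotate_keys) yields O(notify_deed).
Premise 3 is O(~waive_prescription -> ~notify_deed); contrapositively O(notify_deed -> waive_prescription). Since O(notify_deed) holds, K gives O(waive_prescription).
Premise 7, O(submit_dossier -> ~waive_prescription), contraposes to O(waive_prescription -> ~submit_dossier); with O(waive_prescription) we get O(~submit_dossier).
Premise 8, O(flag_schedule -> submit_dossier), contraposes to O(~submit_dossier -> ~flag_schedule); with O(~submit_dossier) we get O(~flag_schedule).
Premise 2, O(~delete_audit_trail -> flag_schedule), contraposes to O(~flag_schedule -> delete_audit_trail); with O(~flag_schedule) we get O(delete_audit_trail).
With premise 9, O(delete_audit_trail -> post_bond), the K-axiom yields O(post_bond).
Premise 4 is O(declare_conflict -> ~post_bond); contrapositively O(post_bond -> ~declare_conflict). Since O(post_bond) holds, K gives O(~declare_conflict).
Premise 6 does not contribute to this derivation.
So O(~declare_conflict) holds, i.e. F(declare_conflict). The claim follows.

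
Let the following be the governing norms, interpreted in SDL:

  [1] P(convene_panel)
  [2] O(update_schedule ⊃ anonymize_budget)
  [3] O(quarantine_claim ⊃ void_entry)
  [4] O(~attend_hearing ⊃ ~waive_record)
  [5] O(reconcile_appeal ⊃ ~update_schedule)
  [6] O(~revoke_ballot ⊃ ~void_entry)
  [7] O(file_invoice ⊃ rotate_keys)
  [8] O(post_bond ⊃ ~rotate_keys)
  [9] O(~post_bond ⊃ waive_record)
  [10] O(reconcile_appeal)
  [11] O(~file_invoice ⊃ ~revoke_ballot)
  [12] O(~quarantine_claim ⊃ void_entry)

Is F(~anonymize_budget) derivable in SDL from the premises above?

Premise 2 is O(update_schedule ⊃ anonymize_budget), but O(update_schedule) is not derivable from the premises, so it does not yield O(anonymize_budget).
No other premise forces O(anonymize_budget). An ideal world satisfying every premise can still have ~anonymize_budget true, so F(~anonymize_budget) is not derivable.

No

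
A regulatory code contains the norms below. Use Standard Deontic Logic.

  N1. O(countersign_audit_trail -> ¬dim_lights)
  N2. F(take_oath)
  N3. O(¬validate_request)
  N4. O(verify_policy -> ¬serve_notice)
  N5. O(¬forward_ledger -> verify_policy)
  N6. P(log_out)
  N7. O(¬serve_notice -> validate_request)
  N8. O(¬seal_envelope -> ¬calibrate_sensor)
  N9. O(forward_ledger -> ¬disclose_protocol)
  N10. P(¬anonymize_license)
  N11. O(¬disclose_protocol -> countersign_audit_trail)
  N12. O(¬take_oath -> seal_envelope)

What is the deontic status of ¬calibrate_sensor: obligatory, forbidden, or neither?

Neither

Premise 8 is O(¬seal_envelope -> ¬calibrate_sensor), but O(¬seal_envelope) is not derivable from the premises, so it does not yield O(¬calibrate_sensor).
No premise or chain of K-axiom applications forces O(¬calibrate_sensor), and none forces O(calibrate_sensor). So ¬calibrate_sensor is neither obligatory nor forbidden under these norms.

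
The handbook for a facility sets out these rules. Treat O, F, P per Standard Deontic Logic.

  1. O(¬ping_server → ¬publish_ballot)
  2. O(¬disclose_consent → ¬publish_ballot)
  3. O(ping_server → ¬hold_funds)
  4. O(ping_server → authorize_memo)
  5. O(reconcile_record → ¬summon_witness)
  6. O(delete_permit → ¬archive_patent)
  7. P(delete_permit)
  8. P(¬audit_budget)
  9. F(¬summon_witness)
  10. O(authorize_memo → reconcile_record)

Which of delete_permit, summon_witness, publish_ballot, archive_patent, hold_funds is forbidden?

Premise 9 is F(¬summon_witness), i.e. O(summon_witness).
The contrapositive of premise 5 (O(reconcile_record → ¬summon_witness)) is O(summon_witness → ¬reconcile_record), and O(summon_witness) is already established, so O(¬reconcile_record).
Premise 10, O(authorize_memo → reconcile_record), contraposes to O(¬reconcile_record → ¬authorize_memo); with O(¬reconcile_record) we get O(¬authorize_memo).
Premise 4 is O(ping_server → authorize_memo); contrapositively O(¬authorize_memo → ¬ping_server). Since O(¬authorize_memo) holds, K gives O(¬ping_server).
From O(¬ping_server) and premise 1, O(¬ping_server → ¬publish_ballot), we obtain O(¬publish_ballot).
So O(¬publish_ballot) holds, i.e. publish_ballot is forbidden. None of the other listed options is forbidden under the premises.

publish_ballot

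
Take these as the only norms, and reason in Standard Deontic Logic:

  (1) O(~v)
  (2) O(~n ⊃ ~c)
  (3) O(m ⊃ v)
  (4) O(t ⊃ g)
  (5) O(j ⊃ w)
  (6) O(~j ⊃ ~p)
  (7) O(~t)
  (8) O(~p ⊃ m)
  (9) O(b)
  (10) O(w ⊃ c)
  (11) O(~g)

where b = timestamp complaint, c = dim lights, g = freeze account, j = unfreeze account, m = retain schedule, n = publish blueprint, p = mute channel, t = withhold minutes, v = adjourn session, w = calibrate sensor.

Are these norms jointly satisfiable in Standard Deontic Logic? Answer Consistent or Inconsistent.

Premise 4 is O(t ⊃ g), but O(t) is not derivable from the premises, so it does not yield O(g).
So O(g) is not derivable, and the apparent clash with O(~g) does not arise.
A world satisfying every obligation exists (e.g. b=true, c=true, g=false, j=true, m=false, n=true, p=true, t=false, v=false, w=true); no atom is both obligatory and forbidden, so the set is consistent.

Consistent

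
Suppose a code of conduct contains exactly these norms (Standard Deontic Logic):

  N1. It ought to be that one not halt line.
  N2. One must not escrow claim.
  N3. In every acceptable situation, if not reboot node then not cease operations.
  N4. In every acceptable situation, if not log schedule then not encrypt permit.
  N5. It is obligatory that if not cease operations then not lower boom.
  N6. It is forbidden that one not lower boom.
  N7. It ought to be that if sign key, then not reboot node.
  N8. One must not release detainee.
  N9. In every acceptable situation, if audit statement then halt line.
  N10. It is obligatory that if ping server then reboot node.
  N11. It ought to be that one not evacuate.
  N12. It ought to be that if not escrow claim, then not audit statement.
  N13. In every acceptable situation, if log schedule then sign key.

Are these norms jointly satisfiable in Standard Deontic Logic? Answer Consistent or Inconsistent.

Consistent

Premise 9 is O(audit_statement → halt_line), but O(audit_statement) is not derivable from the premises, so it does not yield O(halt_line).
So O(halt_line) is not derivable, and the apparent clash with O(¬halt_line) does not arise.
A world satisfying every obligation exists (e.g. audit_statement=false, cease_operations=true, encrypt_permit=false, escrow_claim=false, evacuate=false, halt_line=false, log_schedule=false, lower_boom=true, ping_server=false, reboot_node=true, release_detainee=false, sign_key=false); no atom is both obligatory and forbidden, so the set is consistent.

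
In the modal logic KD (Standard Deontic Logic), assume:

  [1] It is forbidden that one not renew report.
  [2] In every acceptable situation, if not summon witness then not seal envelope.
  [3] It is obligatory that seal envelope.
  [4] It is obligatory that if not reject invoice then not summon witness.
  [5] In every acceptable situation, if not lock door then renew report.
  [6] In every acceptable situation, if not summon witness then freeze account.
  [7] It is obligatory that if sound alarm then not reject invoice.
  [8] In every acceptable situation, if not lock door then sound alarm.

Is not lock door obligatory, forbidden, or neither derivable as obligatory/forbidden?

Forbidden

From premise 3 we have O(seal_envelope).
Premise 2, O(¬summon_witness → ¬seal_envelope), contraposes to O(seal_envelope → summon_witness); with O(seal_envelope) we get O(summon_witness).
The contrapositive of premise 4 (O(¬reject_invoice → ¬summon_witness)) is O(summon_witness → reject_invoice), and O(summon_witness) is already established, so O(reject_invoice).
The contrapositive of premise 7 (O(sound_alarm → ¬reject_invoice)) is O(reject_invoice → ¬sound_alarm), and O(reject_invoice) is already established, so O(¬sound_alarm).
Premise 8 is O(¬lock_door → sound_alarm); contrapositively O(¬sound_alarm → lock_door). Since O(¬sound_alarm) holds, K gives O(lock_door).
Premises 1, 5, 6 do not contribute to this derivation.
Thus O(lock_door), which is F(¬lock_door): ¬lock_door is forbidden.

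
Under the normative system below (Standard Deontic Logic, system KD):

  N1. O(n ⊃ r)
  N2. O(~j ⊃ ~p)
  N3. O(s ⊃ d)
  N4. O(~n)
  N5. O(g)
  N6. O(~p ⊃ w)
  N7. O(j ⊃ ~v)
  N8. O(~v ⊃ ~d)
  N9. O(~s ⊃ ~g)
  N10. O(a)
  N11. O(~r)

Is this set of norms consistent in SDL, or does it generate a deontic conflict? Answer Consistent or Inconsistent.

Consistent

Premise 1 is O(n ⊃ r), but O(n) is not derivable from the premises, so it does not yield O(r).
So O(r) is not derivable, and the apparent clash with O(~r) does not arise.
A world satisfying every obligation exists (e.g. a=true, d=true, g=true, j=false, n=false, p=false, r=false, s=true, v=true, w=true); no atom is both obligatory and forbidden, so the set is consistent.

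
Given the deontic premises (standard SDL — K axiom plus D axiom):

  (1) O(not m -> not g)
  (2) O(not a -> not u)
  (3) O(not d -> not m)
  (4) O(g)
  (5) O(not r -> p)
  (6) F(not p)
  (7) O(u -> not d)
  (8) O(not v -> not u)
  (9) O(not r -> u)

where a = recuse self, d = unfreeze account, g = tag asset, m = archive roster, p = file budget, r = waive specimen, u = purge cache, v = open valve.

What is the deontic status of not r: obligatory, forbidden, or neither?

Forbidden

Premise 4 states O(g) outright.
Premise 1, O(not m -> not g), contraposes to O(g -> m); with O(g) we get O(m).
Premise 3, O(not d -> not m), contraposes to O(m -> d); with O(m) we get O(d).
The contrapositive of premise 7 (O(u -> not d)) is O(d -> not u), and O(d) is already established, so O(not u).
The contrapositive of premise 9 (O(not r -> u)) is O(not u -> r), and O(not u) is already established, so O(r).
Premises 2, 5, 6, 8 do not contribute to this derivation.
Thus O(r), which is F(not r): not r is forbidden.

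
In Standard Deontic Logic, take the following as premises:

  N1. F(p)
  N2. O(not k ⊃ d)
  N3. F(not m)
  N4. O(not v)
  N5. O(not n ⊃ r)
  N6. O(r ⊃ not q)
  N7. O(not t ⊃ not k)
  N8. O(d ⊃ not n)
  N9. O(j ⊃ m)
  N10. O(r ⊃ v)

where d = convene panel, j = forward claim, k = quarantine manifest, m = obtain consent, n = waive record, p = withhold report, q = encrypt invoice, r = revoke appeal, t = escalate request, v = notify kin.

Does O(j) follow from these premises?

No

Premise 9 is O(j ⊃ m); even if O(m) held, inferring O(j) would be affirming the consequent — invalid.
No other premise forces O(j). An ideal world satisfying every premise can still have j false, so O(j) is not derivable.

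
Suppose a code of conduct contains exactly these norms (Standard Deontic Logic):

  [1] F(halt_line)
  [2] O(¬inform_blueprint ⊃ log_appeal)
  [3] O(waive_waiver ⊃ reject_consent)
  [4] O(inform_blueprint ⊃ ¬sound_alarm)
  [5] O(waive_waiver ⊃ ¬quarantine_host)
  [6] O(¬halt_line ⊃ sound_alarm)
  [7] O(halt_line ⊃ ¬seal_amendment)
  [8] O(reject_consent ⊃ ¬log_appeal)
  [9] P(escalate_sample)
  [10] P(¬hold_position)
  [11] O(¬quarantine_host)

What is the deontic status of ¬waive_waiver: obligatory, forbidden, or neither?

F(halt_line) at premise 1 means O(¬halt_line).
From O(¬halt_line) and premise 6, O(¬halt_line ⊃ sound_alarm), we obtain O(sound_alarm).
Premise 4, O(inform_blueprint ⊃ ¬sound_alarm), contraposes to O(sound_alarm ⊃ ¬inform_blueprint); with O(sound_alarm) we get O(¬inform_blueprint).
With premise 2, O(¬inform_blueprint ⊃ log_appeal), the K-axiom yields O(log_appeal).
Premise 8 is O(reject_consent ⊃ ¬log_appeal); contrapositively O(log_appeal ⊃ ¬reject_consent). Since O(log_appeal) holds, K gives O(¬reject_consent).
Premise 3 is O(waive_waiver ⊃ reject_consent); contrapositively O(¬reject_consent ⊃ ¬waive_waiver). Since O(¬reject_consent) holds, K gives O(¬waive_waiver).
Premises 5, 7, 9, 10, 11 do not contribute to this derivation.
Hence ¬waive_waiver is obligatory.

Obligatory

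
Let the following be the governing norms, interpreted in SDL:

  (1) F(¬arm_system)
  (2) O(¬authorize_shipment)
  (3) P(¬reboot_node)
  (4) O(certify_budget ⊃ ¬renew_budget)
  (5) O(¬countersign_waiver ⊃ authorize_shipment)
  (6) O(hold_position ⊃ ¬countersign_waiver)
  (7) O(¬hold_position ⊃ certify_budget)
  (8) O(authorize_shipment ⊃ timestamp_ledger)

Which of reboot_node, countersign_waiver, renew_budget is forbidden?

renew_budget

Premise 2 gives O(¬authorize_shipment).
The contrapositive of premise 5 (O(¬countersign_waiver ⊃ authorize_shipment)) is O(¬authorize_shipment ⊃ countersign_waiver), and O(¬authorize_shipment) is already established, so O(countersign_waiver).
The contrapositive of premise 6 (O(hold_position ⊃ ¬countersign_waiver)) is O(countersign_waiver ⊃ ¬hold_position), and O(countersign_waiver) is already established, so O(¬hold_position).
Applying K to premise 7 (O(¬hold_position ⊃ certify_budget)) and O(¬hold_position) yields O(certify_budget).
With premise 4, O(certify_budget ⊃ ¬renew_budget), the K-axiom yields O(¬renew_budget).
So O(¬renew_budget) holds, i.e. renew_budget is forbidden. None of the other listed options is forbidden under the premises.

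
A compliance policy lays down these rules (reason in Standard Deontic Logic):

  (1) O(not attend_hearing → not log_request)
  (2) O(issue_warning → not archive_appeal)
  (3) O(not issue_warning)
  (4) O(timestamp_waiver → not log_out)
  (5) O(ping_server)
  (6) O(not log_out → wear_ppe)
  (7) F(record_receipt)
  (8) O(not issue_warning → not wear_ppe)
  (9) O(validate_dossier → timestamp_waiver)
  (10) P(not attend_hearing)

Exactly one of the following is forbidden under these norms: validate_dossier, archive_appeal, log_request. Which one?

Premise 3 states O(not issue_warning) outright.
With premise 8, O(not issue_warning → not wear_ppe), the K-axiom yields O(not wear_ppe).
Premise 6, O(not log_out → wear_ppe), contraposes to O(not wear_ppe → log_out); with O(not wear_ppe) we get O(log_out).
The contrapositive of premise 4 (O(timestamp_waiver → not log_out)) is O(log_out → not timestamp_waiver), and O(log_out) is already established, so O(not timestamp_waiver).
Premise 9 is O(validate_dossier → timestamp_waiver); contrapositively O(not timestamp_waiver → not validate_dossier). Since O(not timestamp_waiver) holds, K gives O(not validate_dossier).
So O(not validate_dossier) holds, i.e. validate_dossier is forbidden. None of the other listed options is forbidden under the premises.

validate_dossier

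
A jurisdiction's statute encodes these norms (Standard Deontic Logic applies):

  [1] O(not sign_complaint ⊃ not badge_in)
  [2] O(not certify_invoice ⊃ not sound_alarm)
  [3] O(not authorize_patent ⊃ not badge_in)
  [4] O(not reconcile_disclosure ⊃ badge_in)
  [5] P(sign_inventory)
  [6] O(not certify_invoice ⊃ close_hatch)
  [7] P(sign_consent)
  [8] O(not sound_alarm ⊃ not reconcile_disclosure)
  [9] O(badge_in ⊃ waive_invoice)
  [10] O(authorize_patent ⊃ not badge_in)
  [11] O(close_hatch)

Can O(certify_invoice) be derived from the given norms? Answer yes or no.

Yes

By case analysis on authorize_patent: premise 10 gives O(authorize_patent ⊃ not badge_in) and premise 3 gives O(not authorize_patent ⊃ not badge_in), so O(not badge_in) either way.
The contrapositive of premise 4 (O(not reconcile_disclosure ⊃ badge_in)) is O(not badge_in ⊃ reconcile_disclosure), and O(not badge_in) is already established, so O(reconcile_disclosure).
Premise 8 is O(not sound_alarm ⊃ not reconcile_disclosure); contrapositively O(reconcile_disclosure ⊃ sound_alarm). Since O(reconcile_disclosure) holds, K gives O(sound_alarm).
The contrapositive of premise 2 (O(not certify_invoice ⊃ not sound_alarm)) is O(sound_alarm ⊃ certify_invoice), and O(sound_alarm) is already established, so O(certify_invoice).
Premises 1, 5, 6, 7, 9, 11 do not contribute to this derivation.
So O(certify_invoice) follows.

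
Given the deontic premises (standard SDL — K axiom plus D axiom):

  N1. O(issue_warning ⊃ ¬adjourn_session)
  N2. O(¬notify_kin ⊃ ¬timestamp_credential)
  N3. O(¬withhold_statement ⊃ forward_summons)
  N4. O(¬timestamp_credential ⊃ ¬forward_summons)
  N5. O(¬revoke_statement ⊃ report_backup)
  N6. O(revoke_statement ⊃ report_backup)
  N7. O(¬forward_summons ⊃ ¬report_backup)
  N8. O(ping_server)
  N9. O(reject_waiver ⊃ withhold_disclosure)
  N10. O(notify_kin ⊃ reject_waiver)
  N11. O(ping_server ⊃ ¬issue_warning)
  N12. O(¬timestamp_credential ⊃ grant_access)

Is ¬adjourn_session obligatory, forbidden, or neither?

Premise 1 is O(issue_warning ⊃ ¬adjourn_session), but O(issue_warning) is not derivable from the premises, so it does not yield O(¬adjourn_session).
No premise or chain of K-axiom applications forces O(¬adjourn_session), and none forces O(adjourn_session). So ¬adjourn_session is neither obligatory nor forbidden under these norms.

Neither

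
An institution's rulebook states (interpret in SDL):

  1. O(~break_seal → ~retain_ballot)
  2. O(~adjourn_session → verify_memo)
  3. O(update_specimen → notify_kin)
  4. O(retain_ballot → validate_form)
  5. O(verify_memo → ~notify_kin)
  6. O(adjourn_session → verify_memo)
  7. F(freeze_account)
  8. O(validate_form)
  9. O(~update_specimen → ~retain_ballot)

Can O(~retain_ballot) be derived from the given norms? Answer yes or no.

By case analysis on ~adjourn_session: premise 2 gives O(~adjourn_session → verify_memo) and premise 6 gives O(adjourn_session → verify_memo), so O(verify_memo) either way.
Premise 5 is O(verify_memo → ~notify_kin); since O(verify_memo), deontic closure gives O(~notify_kin).
Premise 3 is O(update_specimen → notify_kin); contrapositively O(~notify_kin → ~update_specimen). Since O(~notify_kin) holds, K gives O(~update_specimen).
Premise 9 is O(~update_specimen → ~retain_ballot); since O(~update_specimen), deontic closure gives O(~retain_ballot).
Premises 1, 4, 7, 8 do not contribute to this derivation.
So O(~retain_ballot) follows.

Yes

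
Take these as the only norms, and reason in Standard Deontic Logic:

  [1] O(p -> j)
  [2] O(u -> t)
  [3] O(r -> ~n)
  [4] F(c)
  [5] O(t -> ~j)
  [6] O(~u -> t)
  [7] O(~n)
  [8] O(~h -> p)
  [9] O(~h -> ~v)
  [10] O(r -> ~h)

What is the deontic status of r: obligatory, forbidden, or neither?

Forbidden

Premises 2 and 6 are O(u -> t) and O(~u -> t); every ideal world satisfies u or ~u, so in either case t holds — hence O(t).
With premise 5, O(t -> ~j), the K-axiom yields O(~j).
Premise 1 is O(p -> j); contrapositively O(~j -> ~p). Since O(~j) holds, K gives O(~p).
Premise 8, O(~h -> p), contraposes to O(~p -> h); with O(~p) we get O(h).
Premise 10, O(r -> ~h), contraposes to O(h -> ~r); with O(h) we get O(~r).
Premises 3, 4, 7, 9 do not contribute to this derivation.
Thus O(~r), which is F(r): r is forbidden.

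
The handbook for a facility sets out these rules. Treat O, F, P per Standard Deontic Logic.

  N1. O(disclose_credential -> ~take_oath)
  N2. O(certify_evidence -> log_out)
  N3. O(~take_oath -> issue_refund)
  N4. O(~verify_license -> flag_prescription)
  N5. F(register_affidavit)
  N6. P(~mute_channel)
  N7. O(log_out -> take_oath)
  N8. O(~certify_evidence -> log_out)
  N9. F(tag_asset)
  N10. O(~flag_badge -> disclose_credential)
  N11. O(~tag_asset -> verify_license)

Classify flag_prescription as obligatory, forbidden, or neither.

Premise 4 is O(~verify_license -> flag_prescription), but O(~verify_license) is not derivable from the premises, so it does not yield O(flag_prescription).
No premise or chain of K-axiom applications forces O(flag_prescription), and none forces O(~flag_prescription). So flag_prescription is neither obligatory nor forbidden under these norms.

Neither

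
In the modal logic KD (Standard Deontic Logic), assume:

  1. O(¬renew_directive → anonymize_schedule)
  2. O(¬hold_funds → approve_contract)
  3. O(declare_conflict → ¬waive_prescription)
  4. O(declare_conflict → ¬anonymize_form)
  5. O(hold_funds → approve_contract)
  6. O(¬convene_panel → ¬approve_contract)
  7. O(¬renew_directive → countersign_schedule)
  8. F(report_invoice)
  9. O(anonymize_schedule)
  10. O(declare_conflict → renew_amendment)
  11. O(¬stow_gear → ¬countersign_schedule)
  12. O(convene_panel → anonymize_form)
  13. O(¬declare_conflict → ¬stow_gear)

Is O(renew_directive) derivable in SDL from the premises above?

Yes

Premises 2 and 5 cover both cases: O(¬hold_funds → approve_contract) and O(hold_funds → approve_contract). Since ¬hold_funds ∨ hold_funds is a tautology, O(approve_contract) follows.
Premise 6, O(¬convene_panel → ¬approve_contract), contraposes to O(approve_contract → convene_panel); with O(approve_contract) we get O(convene_panel).
Premise 12 is O(convene_panel → anonymize_form); since O(convene_panel), deontic closure gives O(anonymize_form).
Premise 4 is O(declare_conflict → ¬anonymize_form); contrapositively O(anonymize_form → ¬declare_conflict). Since O(anonymize_form) holds, K gives O(¬declare_conflict).
Applying K to premise 13 (O(¬declare_conflict → ¬stow_gear)) and O(¬declare_conflict) yields O(¬stow_gear).
Applying K to premise 11 (O(¬stow_gear → ¬countersign_schedule)) and O(¬stow_gear) yields O(¬countersign_schedule).
Premise 7, O(¬renew_directive → countersign_schedule), contraposes to O(¬countersign_schedule → renew_directive); with O(¬countersign_schedule) we get O(renew_directive).
Premises 1, 3, 8, 9, 10 do not contribute to this derivation.
So O(renew_directive) follows.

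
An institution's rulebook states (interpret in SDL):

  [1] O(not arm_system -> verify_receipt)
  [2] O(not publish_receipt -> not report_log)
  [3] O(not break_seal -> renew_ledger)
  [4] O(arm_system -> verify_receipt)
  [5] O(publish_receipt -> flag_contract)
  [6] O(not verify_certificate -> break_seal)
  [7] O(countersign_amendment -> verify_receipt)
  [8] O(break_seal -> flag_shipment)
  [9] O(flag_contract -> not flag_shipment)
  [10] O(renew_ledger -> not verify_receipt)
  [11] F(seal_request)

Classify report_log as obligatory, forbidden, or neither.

Forbidden

By case analysis on arm_system: premise 4 gives O(arm_system -> verify_receipt) and premise 1 gives O(not arm_system -> verify_receipt), so O(verify_receipt) either way.
The contrapositive of premise 10 (O(renew_ledger -> not verify_receipt)) is O(verify_receipt -> not renew_ledger), and O(verify_receipt) is already established, so O(not renew_ledger).
The contrapositive of premise 3 (O(not break_seal -> renew_ledger)) is O(not renew_ledger -> break_seal), and O(not renew_ledger) is already established, so O(break_seal).
Applying K to premise 8 (O(break_seal -> flag_shipment)) and O(break_seal) yields O(flag_shipment).
Premise 9, O(flag_contract -> not flag_shipment), contraposes to O(flag_shipment -> not flag_contract); with O(flag_shipment) we get O(not flag_contract).
The contrapositive of premise 5 (O(publish_receipt -> flag_contract)) is O(not flag_contract -> not publish_receipt), and O(not flag_contract) is already established, so O(not publish_receipt).
Premise 2 is O(not publish_receipt -> not report_log); since O(not publish_receipt), deontic closure gives O(not report_log).
Premises 6, 7, 11 do not contribute to this derivation.
Thus O(not report_log), which is F(report_log): report_log is forbidden.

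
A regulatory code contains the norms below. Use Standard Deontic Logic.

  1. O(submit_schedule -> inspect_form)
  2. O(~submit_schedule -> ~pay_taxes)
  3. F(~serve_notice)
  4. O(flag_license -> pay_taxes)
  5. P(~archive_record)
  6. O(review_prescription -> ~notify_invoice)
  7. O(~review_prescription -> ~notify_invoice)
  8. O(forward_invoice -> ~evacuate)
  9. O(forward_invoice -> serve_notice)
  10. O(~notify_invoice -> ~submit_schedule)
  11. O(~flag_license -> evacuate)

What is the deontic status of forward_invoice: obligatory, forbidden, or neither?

Premises 6 and 7 are O(review_prescription -> ~notify_invoice) and O(~review_prescription -> ~notify_invoice); every ideal world satisfies review_prescription or ~review_prescription, so in either case ~notify_invoice holds — hence O(~notify_invoice).
Premise 10 is O(~notify_invoice -> ~submit_schedule); since O(~notify_invoice), deontic closure gives O(~submit_schedule).
From O(~submit_schedule) and premise 2, O(~submit_schedule -> ~pay_taxes), we obtain O(~pay_taxes).
The contrapositive of premise 4 (O(flag_license -> pay_taxes)) is O(~pay_taxes -> ~flag_license), and O(~pay_taxes) is already established, so O(~flag_license).
Applying K to premise 11 (O(~flag_license -> evacuate)) and O(~flag_license) yields O(evacuate).
The contrapositive of premise 8 (O(forward_invoice -> ~evacuate)) is O(evacuate -> ~forward_invoice), and O(evacuate) is already established, so O(~forward_invoice).
Premises 1, 3, 5, 9 do not contribute to this derivation.
Thus O(~forward_invoice), which is F(forward_invoice): forward_invoice is forbidden.

Forbidden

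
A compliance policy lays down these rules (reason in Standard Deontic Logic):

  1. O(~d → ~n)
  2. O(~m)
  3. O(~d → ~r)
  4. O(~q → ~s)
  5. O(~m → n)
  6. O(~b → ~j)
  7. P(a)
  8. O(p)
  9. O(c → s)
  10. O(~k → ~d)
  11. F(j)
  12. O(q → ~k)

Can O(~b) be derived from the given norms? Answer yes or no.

Premise 6 is O(~b → ~j); even if O(~j) held, inferring O(~b) would be affirming the consequent — invalid.
No other premise forces O(~b). An ideal world satisfying every premise can still have ~b false, so O(~b) is not derivable.

No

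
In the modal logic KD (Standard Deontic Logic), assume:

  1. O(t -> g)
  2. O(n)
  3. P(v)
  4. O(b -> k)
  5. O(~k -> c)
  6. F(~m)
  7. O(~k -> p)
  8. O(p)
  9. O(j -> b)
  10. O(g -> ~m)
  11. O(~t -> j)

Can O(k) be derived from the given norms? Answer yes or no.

Premise 6, F(~m), is equivalent to O(m).
Premise 10, O(g -> ~m), contraposes to O(m -> ~g); with O(m) we get O(~g).
The contrapositive of premise 1 (O(t -> g)) is O(~g -> ~t), and O(~g) is already established, so O(~t).
Applying K to premise 11 (O(~t -> j)) and O(~t) yields O(j).
With premise 9, O(j -> b), the K-axiom yields O(b).
With premise 4, O(b -> k), the K-axiom yields O(k).
Premises 2, 3, 5, 7, 8 do not contribute to this derivation.
So O(k) follows.

Yes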